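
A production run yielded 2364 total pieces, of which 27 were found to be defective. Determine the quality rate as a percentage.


Formula: Quality Rate = Good Pieces / Total Pieces * 100
Good pieces = 2364 - 27 = 2337
QR = 2337 / 2364 * 100 = 98.9%

98.9%


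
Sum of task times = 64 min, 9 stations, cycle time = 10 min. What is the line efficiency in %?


Formula: Efficiency = Sum of Task Times / (N_stations * CT) * 100
Total station capacity = 9 stations * 10 min = 90 min
Efficiency = 64 / 90 * 100 = 71.1%

71.1%


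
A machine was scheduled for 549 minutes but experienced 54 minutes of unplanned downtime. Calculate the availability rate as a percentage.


Formula: Availability = (Planned Time - Downtime) / Planned Time * 100
Uptime = 549 - 54 = 495 min
Availability = 495 / 549 * 100 = 90.2%

90.2%


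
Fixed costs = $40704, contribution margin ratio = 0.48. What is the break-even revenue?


Formula: BER = Fixed Costs / Contribution Margin Ratio
BER = $40704 / 0.48
BER = $84800.00 (to the nearest cent)

$84800.00


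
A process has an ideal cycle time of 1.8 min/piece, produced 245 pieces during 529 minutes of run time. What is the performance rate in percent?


Formula: Performance = (Ideal CT * Total Count) / Run Time * 100
Ideal output time = 1.8 * 245 = 441.0 min
Performance = 441.0 / 529 * 100 = 83.4%

83.4%


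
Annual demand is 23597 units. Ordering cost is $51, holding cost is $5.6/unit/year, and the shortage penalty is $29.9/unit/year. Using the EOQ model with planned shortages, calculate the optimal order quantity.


Formula: EOQ* = sqrt(2DS/H) * sqrt((H+P)/P)
Base EOQ = sqrt(2*23597*51/5.6) = 655.59 units
Correction = sqrt((5.6+29.9)/29.9) = 1.08963
EOQ* = 655.59 * 1.08963 = 714.4 units

714.4 units


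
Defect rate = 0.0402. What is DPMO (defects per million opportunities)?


DPMO = defect_rate * 1000000 = 0.0402 * 1000000

40200


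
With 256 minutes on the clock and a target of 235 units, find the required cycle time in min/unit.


Formula: CT = Available Time / Number of Units
CT = 256 min / 235 units
CT = 1.09 min/unit

1.09 min/unit


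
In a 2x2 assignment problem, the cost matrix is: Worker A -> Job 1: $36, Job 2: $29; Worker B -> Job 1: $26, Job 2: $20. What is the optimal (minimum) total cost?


Option 1: A->1 + B->2 = $36 + $20 = $56
Option 2: A->2 + B->1 = $29 + $26 = $55
Min cost = min($56, $55) = $55

$55


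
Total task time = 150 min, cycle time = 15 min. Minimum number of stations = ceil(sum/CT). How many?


Formula: N_min = ceil(Sum of Task Times / Cycle Time)
N_min = ceil(150 min / 15 min) = ceil(10.0)
N_min = 10 stations

10


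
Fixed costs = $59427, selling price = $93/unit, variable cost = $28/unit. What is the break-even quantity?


Formula: BEQ = Fixed Costs / (Price - Variable Cost)
Contribution margin = $93 - $28 = $65/unit
BEQ = ceil($59427 / $65/unit) = ceil(914.26) = 915 units

915 units


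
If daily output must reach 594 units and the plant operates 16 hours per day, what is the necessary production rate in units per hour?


Formula: Production Rate = Daily Demand / Available Hours
Rate = 594 units/day / 16 hours/day
Rate = 37.1 units/hour

37.1 units/hour


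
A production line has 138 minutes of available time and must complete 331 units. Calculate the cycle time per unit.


Formula: CT = Available Time / Number of Units
CT = 138 min / 331 units
CT = 0.42 min/unit

0.42 min/unit


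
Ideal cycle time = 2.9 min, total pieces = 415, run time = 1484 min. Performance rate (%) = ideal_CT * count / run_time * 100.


Formula: Performance = (Ideal CT * Total Count) / Run Time * 100
Ideal output time = 2.9 * 415 = 1203.5 min
Performance = 1203.5 / 1484 * 100 = 81.1%

81.1%


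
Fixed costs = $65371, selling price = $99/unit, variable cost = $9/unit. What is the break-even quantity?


Formula: BEQ = Fixed Costs / (Price - Variable Cost)
Contribution margin = $99 - $9 = $90/unit
BEQ = ceil($65371 / $90/unit) = ceil(726.34) = 727 units

727 units


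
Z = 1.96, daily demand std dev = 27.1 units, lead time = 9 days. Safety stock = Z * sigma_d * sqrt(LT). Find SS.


Formula: SS = z * sigma_d * sqrt(LT)
sqrt(LT) = sqrt(9) = 3.0
SS = 1.96 * 27.1 * 3.0
SS = 159.3 units

159.3 units


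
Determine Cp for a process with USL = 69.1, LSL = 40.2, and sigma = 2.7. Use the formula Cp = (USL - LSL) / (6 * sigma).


Cp = (69.1 - 40.2) / (6 * 2.7)

1.78


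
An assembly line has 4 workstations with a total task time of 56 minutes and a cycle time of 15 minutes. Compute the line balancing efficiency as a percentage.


Formula: Efficiency = Sum of Task Times / (N_stations * CT) * 100
Total station capacity = 4 stations * 15 min = 60 min
Efficiency = 56 / 60 * 100 = 93.3%

93.3%


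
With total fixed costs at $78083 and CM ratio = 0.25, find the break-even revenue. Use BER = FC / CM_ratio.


Formula: BER = Fixed Costs / Contribution Margin Ratio
BER = $78083 / 0.25
BER = $312332.00 (to the nearest cent)

$312332.00


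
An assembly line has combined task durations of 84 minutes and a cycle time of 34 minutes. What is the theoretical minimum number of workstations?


Formula: N_min = ceil(Sum of Task Times / Cycle Time)
N_min = ceil(84 min / 34 min) = ceil(2.4706)
N_min = 3 stations

3


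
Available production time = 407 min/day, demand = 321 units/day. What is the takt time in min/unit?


Formula: Takt Time = Available Production Time / Customer Demand
Takt = 407 min/day / 321 units/day
Takt = 1.27 min/unit

1.27 min/unit


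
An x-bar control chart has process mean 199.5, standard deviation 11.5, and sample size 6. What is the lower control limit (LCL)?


LCL = 199.5 - 3 * 11.5 / sqrt(6)

185.42


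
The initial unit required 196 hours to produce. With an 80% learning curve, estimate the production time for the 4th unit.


Formula: T_n = T_1 * (learning_rate)^(log2(n)) where learning_rate = rate/100
Doublings = log2(4) = 2
T_n = 196 * 0.8^2
T_n = 196 * 0.64 = 125.4 hours

125.4 hours


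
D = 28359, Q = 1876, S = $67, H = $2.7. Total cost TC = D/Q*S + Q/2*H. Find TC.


TC = 28359/1876 * 67 + 1876/2 * 2.7

$3545.42


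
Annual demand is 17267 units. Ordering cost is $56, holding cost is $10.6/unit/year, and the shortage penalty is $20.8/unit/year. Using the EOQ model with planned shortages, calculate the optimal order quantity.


Formula: EOQ* = sqrt(2DS/H) * sqrt((H+P)/P)
Base EOQ = sqrt(2*17267*56/10.6) = 427.13 units
Correction = sqrt((10.6+20.8)/20.8) = 1.22866
EOQ* = 427.13 * 1.22866 = 524.8 units

524.8 units


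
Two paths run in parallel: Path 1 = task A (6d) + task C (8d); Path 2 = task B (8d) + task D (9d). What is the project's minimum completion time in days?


Path 1 = 6 + 8 = 14 days
Path 2 = 8 + 9 = 17 days
Duration = max(14, 17) = 17 days

17 days


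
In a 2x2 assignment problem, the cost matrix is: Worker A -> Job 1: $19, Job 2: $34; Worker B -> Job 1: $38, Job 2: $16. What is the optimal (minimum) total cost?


Option 1: A->1 + B->2 = $19 + $16 = $35
Option 2: A->2 + B->1 = $34 + $38 = $72
Min cost = min($35, $72) = $35

$35


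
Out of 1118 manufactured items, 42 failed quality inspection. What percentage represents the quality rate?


Formula: Quality Rate = Good Pieces / Total Pieces * 100
Good pieces = 1118 - 42 = 1076
QR = 1076 / 1118 * 100 = 96.2%

96.2%


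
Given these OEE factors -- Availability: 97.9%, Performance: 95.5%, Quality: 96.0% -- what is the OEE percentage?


Formula: OEE = Availability * Performance * Quality / 10000
A * P = 97.9% * 95.5% / 100 = 93.49%
OEE = 93.49% * 96.0% / 100 = 89.8%

89.8%


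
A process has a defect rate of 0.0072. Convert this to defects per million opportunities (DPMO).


DPMO = defect_rate * 1000000 = 0.0072 * 1000000

7200


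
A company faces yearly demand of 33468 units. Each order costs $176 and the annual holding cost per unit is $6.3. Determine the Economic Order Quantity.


Formula: EOQ = sqrt(2 * D * S / H)
Numerator: 2 * 33468 * 176 = 11780736
2DS/H = 11780736 / 6.3 = 1869958.1
EOQ = sqrt(1869958.1) = 1367.5 units

1367.5 units


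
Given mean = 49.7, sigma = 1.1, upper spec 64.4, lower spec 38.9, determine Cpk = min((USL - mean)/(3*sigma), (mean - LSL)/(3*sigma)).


Cpu = (64.4 - 49.7) / (3 * 1.1) = 4.45
Cpl = (49.7 - 38.9) / (3 * 1.1) = 3.27
Cpk = min(4.45, 3.27) = 3.27

3.27


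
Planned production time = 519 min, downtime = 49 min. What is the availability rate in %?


Formula: Availability = (Planned Time - Downtime) / Planned Time * 100
Uptime = 519 - 49 = 470 min
Availability = 470 / 519 * 100 = 90.6%

90.6%


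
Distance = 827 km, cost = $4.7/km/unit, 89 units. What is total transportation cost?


TC = dist * cost * units = 827 * 4.7 * 89 = $345934.10

$345934.10


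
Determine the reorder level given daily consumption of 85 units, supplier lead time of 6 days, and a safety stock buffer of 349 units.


Formula: ROP = (Daily Demand * Lead Time) + Safety Stock
Demand during lead time = 85 * 6 = 510 units
ROP = 510 + 349 = 859 units

859 units


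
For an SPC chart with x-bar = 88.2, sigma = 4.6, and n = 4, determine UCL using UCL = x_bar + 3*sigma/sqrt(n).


UCL = 88.2 + 3 * 4.6 / sqrt(4)

95.1


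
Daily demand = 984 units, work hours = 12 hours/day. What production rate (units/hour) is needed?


Formula: Production Rate = Daily Demand / Available Hours
Rate = 984 units/day / 12 hours/day
Rate = 82.0 units/hour

82.0 units/hour


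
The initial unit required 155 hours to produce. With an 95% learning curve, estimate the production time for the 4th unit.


Formula: T_n = T_1 * (learning_rate)^(log2(n)) where learning_rate = rate/100
Doublings = log2(4) = 2
T_n = 155 * 0.95^2
T_n = 155 * 0.9025 = 139.9 hours

139.9 hours


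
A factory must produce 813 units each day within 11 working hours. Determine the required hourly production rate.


Formula: Production Rate = Daily Demand / Available Hours
Rate = 813 units/day / 11 hours/day
Rate = 73.9 units/hour

73.9 units/hour


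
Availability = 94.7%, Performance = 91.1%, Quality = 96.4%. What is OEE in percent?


Formula: OEE = Availability * Performance * Quality / 10000
A * P = 94.7% * 91.1% / 100 = 86.27%
OEE = 86.27% * 96.4% / 100 = 83.2%

83.2%


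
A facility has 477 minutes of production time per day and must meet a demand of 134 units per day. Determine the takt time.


Formula: Takt Time = Available Production Time / Customer Demand
Takt = 477 min/day / 134 units/day
Takt = 3.56 min/unit

3.56 min/unit


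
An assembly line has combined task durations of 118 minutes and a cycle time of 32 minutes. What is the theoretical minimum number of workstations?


Formula: N_min = ceil(Sum of Task Times / Cycle Time)
N_min = ceil(118 min / 32 min) = ceil(3.6875)
N_min = 4 stations

4


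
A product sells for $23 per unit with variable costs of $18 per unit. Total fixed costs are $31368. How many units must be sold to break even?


Formula: BEQ = Fixed Costs / (Price - Variable Cost)
Contribution margin = $23 - $18 = $5/unit
BEQ = ceil($31368 / $5/unit) = ceil(6273.6) = 6274 units

6274 units


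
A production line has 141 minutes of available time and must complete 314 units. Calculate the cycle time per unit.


Formula: CT = Available Time / Number of Units
CT = 141 min / 314 units
CT = 0.45 min/unit

0.45 min/unit


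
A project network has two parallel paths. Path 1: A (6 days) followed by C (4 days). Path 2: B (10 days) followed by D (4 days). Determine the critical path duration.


Path 1 = 6 + 4 = 10 days
Path 2 = 10 + 4 = 14 days
Duration = max(10, 14) = 14 days

14 days


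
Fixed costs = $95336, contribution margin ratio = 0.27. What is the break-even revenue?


Formula: BER = Fixed Costs / Contribution Margin Ratio
BER = $95336 / 0.27
BER = $353096.30 (to the nearest cent)

$353096.30


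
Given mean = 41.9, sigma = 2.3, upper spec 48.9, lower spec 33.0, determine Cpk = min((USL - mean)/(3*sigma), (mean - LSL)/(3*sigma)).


Cpu = (48.9 - 41.9) / (3 * 2.3) = 1.01
Cpl = (41.9 - 33.0) / (3 * 2.3) = 1.29
Cpk = min(1.01, 1.29) = 1.01

1.01


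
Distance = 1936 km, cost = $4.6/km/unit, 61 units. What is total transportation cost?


TC = dist * cost * units = 1936 * 4.6 * 61 = $543241.60

$543241.60


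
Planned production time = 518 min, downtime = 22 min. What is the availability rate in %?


Formula: Availability = (Planned Time - Downtime) / Planned Time * 100
Uptime = 518 - 22 = 496 min
Availability = 496 / 518 * 100 = 95.8%

95.8%


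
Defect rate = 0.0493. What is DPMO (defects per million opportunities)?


DPMO = defect_rate * 1000000 = 0.0493 * 1000000

49300


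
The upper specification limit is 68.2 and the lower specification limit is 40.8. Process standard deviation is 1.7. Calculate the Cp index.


Cp = (68.2 - 40.8) / (6 * 1.7)

2.69


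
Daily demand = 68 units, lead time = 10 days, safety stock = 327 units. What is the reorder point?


Formula: ROP = (Daily Demand * Lead Time) + Safety Stock
Demand during lead time = 68 * 10 = 680 units
ROP = 680 + 327 = 1007 units

1007 units


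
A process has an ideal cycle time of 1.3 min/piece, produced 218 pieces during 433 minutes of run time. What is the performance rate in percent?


Formula: Performance = (Ideal CT * Total Count) / Run Time * 100
Ideal output time = 1.3 * 218 = 283.4 min
Performance = 283.4 / 433 * 100 = 65.5%

65.5%


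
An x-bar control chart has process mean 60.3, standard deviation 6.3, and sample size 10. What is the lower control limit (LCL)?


LCL = 60.3 - 3 * 6.3 / sqrt(10)

54.32


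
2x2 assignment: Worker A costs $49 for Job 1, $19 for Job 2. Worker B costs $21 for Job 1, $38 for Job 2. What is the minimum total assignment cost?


Option 1: A->1 + B->2 = $49 + $38 = $87
Option 2: A->2 + B->1 = $19 + $21 = $40
Min cost = min($87, $40) = $40

$40


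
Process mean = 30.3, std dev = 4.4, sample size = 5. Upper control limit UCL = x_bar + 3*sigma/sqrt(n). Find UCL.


UCL = 30.3 + 3 * 4.4 / sqrt(5)

36.2


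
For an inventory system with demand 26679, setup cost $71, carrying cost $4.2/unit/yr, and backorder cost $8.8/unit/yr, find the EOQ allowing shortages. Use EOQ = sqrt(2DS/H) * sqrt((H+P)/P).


Formula: EOQ* = sqrt(2DS/H) * sqrt((H+P)/P)
Base EOQ = sqrt(2*26679*71/4.2) = 949.74 units
Correction = sqrt((4.2+8.8)/8.8) = 1.21543
EOQ* = 949.74 * 1.21543 = 1154.3 units

1154.3 units


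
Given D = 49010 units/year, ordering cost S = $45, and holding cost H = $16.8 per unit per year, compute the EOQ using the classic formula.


Formula: EOQ = sqrt(2 * D * S / H)
Numerator: 2 * 49010 * 45 = 4410900
2DS/H = 4410900 / 16.8 = 262553.6
EOQ = sqrt(262553.6) = 512.4 units

512.4 units


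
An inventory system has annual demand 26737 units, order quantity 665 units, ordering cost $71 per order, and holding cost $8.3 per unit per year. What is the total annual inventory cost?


TC = 26737/665 * 71 + 665/2 * 8.3

$5614.38


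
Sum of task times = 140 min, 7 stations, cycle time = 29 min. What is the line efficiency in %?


Formula: Efficiency = Sum of Task Times / (N_stations * CT) * 100
Total station capacity = 7 stations * 29 min = 203 min
Efficiency = 140 / 203 * 100 = 69.0%

69.0%


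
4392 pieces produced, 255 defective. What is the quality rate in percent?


Formula: Quality Rate = Good Pieces / Total Pieces * 100
Good pieces = 4392 - 255 = 4137
QR = 4137 / 4392 * 100 = 94.2%

94.2%


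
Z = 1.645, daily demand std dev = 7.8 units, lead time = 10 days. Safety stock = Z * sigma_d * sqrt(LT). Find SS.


Formula: SS = z * sigma_d * sqrt(LT)
sqrt(LT) = sqrt(10) = 3.1623
SS = 1.645 * 7.8 * 3.1623
SS = 40.6 units

40.6 units


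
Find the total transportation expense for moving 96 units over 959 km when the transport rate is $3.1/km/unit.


TC = dist * cost * units = 959 * 3.1 * 96 = $285398.40

$285398.40


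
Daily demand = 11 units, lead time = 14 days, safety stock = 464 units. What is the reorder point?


Formula: ROP = (Daily Demand * Lead Time) + Safety Stock
Demand during lead time = 11 * 14 = 154 units
ROP = 154 + 464 = 618 units

618 units


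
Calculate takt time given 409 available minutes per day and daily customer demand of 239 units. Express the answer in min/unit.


Formula: Takt Time = Available Production Time / Customer Demand
Takt = 409 min/day / 239 units/day
Takt = 1.71 min/unit

1.71 min/unit


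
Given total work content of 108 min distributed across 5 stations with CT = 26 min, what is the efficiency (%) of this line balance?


Formula: Efficiency = Sum of Task Times / (N_stations * CT) * 100
Total station capacity = 5 stations * 26 min = 130 min
Efficiency = 108 / 130 * 100 = 83.1%

83.1%


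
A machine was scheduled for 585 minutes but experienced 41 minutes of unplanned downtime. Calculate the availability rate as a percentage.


Formula: Availability = (Planned Time - Downtime) / Planned Time * 100
Uptime = 585 - 41 = 544 min
Availability = 544 / 585 * 100 = 93.0%

93.0%


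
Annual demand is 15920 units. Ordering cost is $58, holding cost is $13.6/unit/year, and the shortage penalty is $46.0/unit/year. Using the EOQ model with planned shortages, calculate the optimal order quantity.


Formula: EOQ* = sqrt(2DS/H) * sqrt((H+P)/P)
Base EOQ = sqrt(2*15920*58/13.6) = 368.49 units
Correction = sqrt((13.6+46.0)/46.0) = 1.13827
EOQ* = 368.49 * 1.13827 = 419.4 units

419.4 units


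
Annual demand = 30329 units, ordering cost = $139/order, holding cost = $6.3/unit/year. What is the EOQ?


Formula: EOQ = sqrt(2 * D * S / H)
Numerator: 2 * 30329 * 139 = 8431462
2DS/H = 8431462 / 6.3 = 1338327.3
EOQ = sqrt(1338327.3) = 1156.9 units

1156.9 units


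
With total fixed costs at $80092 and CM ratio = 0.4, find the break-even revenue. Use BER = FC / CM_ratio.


Formula: BER = Fixed Costs / Contribution Margin Ratio
BER = $80092 / 0.4
BER = $200230.00 (to the nearest cent)

$200230.00


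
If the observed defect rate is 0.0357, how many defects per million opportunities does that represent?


DPMO = defect_rate * 1000000 = 0.0357 * 1000000

35700


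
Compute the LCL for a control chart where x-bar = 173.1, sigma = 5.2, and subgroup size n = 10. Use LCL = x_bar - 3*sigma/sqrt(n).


LCL = 173.1 - 3 * 5.2 / sqrt(10)

168.17


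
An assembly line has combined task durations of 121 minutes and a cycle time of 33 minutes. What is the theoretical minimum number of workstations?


Formula: N_min = ceil(Sum of Task Times / Cycle Time)
N_min = ceil(121 min / 33 min) = ceil(3.6667)
N_min = 4 stations

4


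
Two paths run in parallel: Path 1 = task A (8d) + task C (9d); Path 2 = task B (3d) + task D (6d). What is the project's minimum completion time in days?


Path 1 = 8 + 9 = 17 days
Path 2 = 3 + 6 = 9 days
Duration = max(17, 9) = 17 days

17 days


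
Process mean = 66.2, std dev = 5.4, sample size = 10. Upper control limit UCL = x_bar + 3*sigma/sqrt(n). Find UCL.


UCL = 66.2 + 3 * 5.4 / sqrt(10)

71.32


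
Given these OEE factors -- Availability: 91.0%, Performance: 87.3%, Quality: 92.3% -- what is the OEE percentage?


Formula: OEE = Availability * Performance * Quality / 10000
A * P = 91.0% * 87.3% / 100 = 79.44%
OEE = 79.44% * 92.3% / 100 = 73.3%

73.3%


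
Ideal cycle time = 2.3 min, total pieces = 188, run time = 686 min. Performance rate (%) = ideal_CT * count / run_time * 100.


Formula: Performance = (Ideal CT * Total Count) / Run Time * 100
Ideal output time = 2.3 * 188 = 432.4 min
Performance = 432.4 / 686 * 100 = 63.0%

63.0%


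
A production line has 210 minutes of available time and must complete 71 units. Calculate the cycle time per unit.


Formula: CT = Available Time / Number of Units
CT = 210 min / 71 units
CT = 2.96 min/unit

2.96 min/unit


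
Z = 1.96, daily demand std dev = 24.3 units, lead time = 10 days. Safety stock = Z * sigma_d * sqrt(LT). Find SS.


Formula: SS = z * sigma_d * sqrt(LT)
sqrt(LT) = sqrt(10) = 3.1623
SS = 1.96 * 24.3 * 3.1623
SS = 150.6 units

150.6 units


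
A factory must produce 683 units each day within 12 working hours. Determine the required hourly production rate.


Formula: Production Rate = Daily Demand / Available Hours
Rate = 683 units/day / 12 hours/day
Rate = 56.9 units/hour

56.9 units/hour


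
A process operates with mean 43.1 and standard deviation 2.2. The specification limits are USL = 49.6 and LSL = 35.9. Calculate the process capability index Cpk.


Cpu = (49.6 - 43.1) / (3 * 2.2) = 0.98
Cpl = (43.1 - 35.9) / (3 * 2.2) = 1.09
Cpk = min(0.98, 1.09) = 0.98

0.98


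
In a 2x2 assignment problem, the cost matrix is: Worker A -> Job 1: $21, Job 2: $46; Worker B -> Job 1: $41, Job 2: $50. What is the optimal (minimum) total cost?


Option 1: A->1 + B->2 = $21 + $50 = $71
Option 2: A->2 + B->1 = $46 + $41 = $87
Min cost = min($71, $87) = $71

$71


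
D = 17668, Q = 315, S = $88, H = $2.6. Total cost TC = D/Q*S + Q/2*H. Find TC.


TC = 17668/315 * 88 + 315/2 * 2.6

$5345.32


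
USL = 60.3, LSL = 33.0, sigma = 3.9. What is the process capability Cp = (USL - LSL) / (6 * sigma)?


Cp = (60.3 - 33.0) / (6 * 3.9)

1.17


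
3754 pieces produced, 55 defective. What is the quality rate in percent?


Formula: Quality Rate = Good Pieces / Total Pieces * 100
Good pieces = 3754 - 55 = 3699
QR = 3699 / 3754 * 100 = 98.5%

98.5%


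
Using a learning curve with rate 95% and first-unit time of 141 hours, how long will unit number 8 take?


Formula: T_n = T_1 * (learning_rate)^(log2(n)) where learning_rate = rate/100
Doublings = log2(8) = 3
T_n = 141 * 0.95^3
T_n = 141 * 0.8574 = 120.9 hours

120.9 hours


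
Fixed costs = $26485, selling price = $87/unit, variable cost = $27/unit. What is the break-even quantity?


Formula: BEQ = Fixed Costs / (Price - Variable Cost)
Contribution margin = $87 - $27 = $60/unit
BEQ = ceil($26485 / $60/unit) = ceil(441.42) = 442 units

442 units


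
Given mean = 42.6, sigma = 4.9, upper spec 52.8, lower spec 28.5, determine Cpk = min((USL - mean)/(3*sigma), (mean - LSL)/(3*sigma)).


Cpu = (52.8 - 42.6) / (3 * 4.9) = 0.69
Cpl = (42.6 - 28.5) / (3 * 4.9) = 0.96
Cpk = min(0.69, 0.96) = 0.69

0.69


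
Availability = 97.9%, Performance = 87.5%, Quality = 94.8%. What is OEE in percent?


Formula: OEE = Availability * Performance * Quality / 10000
A * P = 97.9% * 87.5% / 100 = 85.66%
OEE = 85.66% * 94.8% / 100 = 81.2%

81.2%


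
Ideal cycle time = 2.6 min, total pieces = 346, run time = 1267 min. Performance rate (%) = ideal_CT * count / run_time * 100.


Formula: Performance = (Ideal CT * Total Count) / Run Time * 100
Ideal output time = 2.6 * 346 = 899.6 min
Performance = 899.6 / 1267 * 100 = 71.0%

71.0%


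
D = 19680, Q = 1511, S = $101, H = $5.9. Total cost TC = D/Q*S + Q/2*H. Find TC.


TC = 19680/1511 * 101 + 1511/2 * 5.9

$5772.92


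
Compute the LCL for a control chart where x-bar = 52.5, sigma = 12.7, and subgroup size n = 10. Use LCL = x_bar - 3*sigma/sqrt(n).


LCL = 52.5 - 3 * 12.7 / sqrt(10)

40.45


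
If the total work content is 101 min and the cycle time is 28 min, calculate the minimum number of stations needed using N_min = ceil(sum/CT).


Formula: N_min = ceil(Sum of Task Times / Cycle Time)
N_min = ceil(101 min / 28 min) = ceil(3.6071)
N_min = 4 stations

4


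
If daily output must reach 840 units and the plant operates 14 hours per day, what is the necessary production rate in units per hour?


Formula: Production Rate = Daily Demand / Available Hours
Rate = 840 units/day / 14 hours/day
Rate = 60.0 units/hour

60.0 units/hour


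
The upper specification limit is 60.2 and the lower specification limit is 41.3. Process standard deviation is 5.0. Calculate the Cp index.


Cp = (60.2 - 41.3) / (6 * 5.0)

0.63


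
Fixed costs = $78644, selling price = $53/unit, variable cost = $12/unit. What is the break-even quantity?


Formula: BEQ = Fixed Costs / (Price - Variable Cost)
Contribution margin = $53 - $12 = $41/unit
BEQ = ceil($78644 / $41/unit) = ceil(1918.15) = 1919 units

1919 units


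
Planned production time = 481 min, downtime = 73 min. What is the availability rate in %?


Formula: Availability = (Planned Time - Downtime) / Planned Time * 100
Uptime = 481 - 73 = 408 min
Availability = 408 / 481 * 100 = 84.8%

84.8%


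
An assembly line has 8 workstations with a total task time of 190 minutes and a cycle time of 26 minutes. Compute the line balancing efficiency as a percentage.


Formula: Efficiency = Sum of Task Times / (N_stations * CT) * 100
Total station capacity = 8 stations * 26 min = 208 min
Efficiency = 190 / 208 * 100 = 91.3%

91.3%


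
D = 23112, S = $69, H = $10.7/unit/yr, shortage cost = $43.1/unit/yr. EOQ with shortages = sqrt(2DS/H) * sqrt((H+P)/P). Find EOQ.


Formula: EOQ* = sqrt(2DS/H) * sqrt((H+P)/P)
Base EOQ = sqrt(2*23112*69/10.7) = 545.97 units
Correction = sqrt((10.7+43.1)/43.1) = 1.11726
EOQ* = 545.97 * 1.11726 = 610.0 units

610.0 units


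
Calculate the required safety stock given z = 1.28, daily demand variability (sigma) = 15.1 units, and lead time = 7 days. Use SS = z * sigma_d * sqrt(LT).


Formula: SS = z * sigma_d * sqrt(LT)
sqrt(LT) = sqrt(7) = 2.6458
SS = 1.28 * 15.1 * 2.6458
SS = 51.1 units

51.1 units


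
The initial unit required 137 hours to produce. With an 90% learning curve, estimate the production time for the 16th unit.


Formula: T_n = T_1 * (learning_rate)^(log2(n)) where learning_rate = rate/100
Doublings = log2(16) = 4
T_n = 137 * 0.9^4
T_n = 137 * 0.6561 = 89.9 hours

89.9 hours


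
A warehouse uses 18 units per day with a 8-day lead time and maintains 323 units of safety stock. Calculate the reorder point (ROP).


Formula: ROP = (Daily Demand * Lead Time) + Safety Stock
Demand during lead time = 18 * 8 = 144 units
ROP = 144 + 323 = 467 units

467 units


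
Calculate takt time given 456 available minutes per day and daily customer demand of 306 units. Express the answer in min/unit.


Formula: Takt Time = Available Production Time / Customer Demand
Takt = 456 min/day / 306 units/day
Takt = 1.49 min/unit

1.49 min/unit


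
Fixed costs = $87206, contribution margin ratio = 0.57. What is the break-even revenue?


Formula: BER = Fixed Costs / Contribution Margin Ratio
BER = $87206 / 0.57
BER = $152992.98 (to the nearest cent)

$152992.98


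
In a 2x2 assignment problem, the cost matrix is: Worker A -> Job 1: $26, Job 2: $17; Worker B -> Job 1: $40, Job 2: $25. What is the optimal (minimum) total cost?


Option 1: A->1 + B->2 = $26 + $25 = $51
Option 2: A->2 + B->1 = $17 + $40 = $57
Min cost = min($51, $57) = $51

$51


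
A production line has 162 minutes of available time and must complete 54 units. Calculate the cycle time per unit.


Formula: CT = Available Time / Number of Units
CT = 162 min / 54 units
CT = 3.0 min/unit

3.0 min/unit


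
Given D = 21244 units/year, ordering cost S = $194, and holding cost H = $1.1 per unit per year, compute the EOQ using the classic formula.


Formula: EOQ = sqrt(2 * D * S / H)
Numerator: 2 * 21244 * 194 = 8242672
2DS/H = 8242672 / 1.1 = 7493338.2
EOQ = sqrt(7493338.2) = 2737.4 units

2737.4 units


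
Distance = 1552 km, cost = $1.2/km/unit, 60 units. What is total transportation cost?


TC = dist * cost * units = 1552 * 1.2 * 60 = $111744.00

$111744.00


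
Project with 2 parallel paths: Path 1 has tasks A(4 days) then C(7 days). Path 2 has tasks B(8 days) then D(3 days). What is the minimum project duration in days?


Path 1 = 4 + 7 = 11 days
Path 2 = 8 + 3 = 11 days
Duration = max(11, 11) = 11 days

11 days


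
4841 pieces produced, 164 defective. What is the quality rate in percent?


Formula: Quality Rate = Good Pieces / Total Pieces * 100
Good pieces = 4841 - 164 = 4677
QR = 4677 / 4841 * 100 = 96.6%

96.6%


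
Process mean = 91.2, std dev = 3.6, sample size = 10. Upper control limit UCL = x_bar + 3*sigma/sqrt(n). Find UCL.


UCL = 91.2 + 3 * 3.6 / sqrt(10)

94.62


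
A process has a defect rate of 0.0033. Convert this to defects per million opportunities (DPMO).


DPMO = defect_rate * 1000000 = 0.0033 * 1000000

3300


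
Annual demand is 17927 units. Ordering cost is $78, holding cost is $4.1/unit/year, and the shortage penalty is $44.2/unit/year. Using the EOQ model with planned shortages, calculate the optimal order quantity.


Formula: EOQ* = sqrt(2DS/H) * sqrt((H+P)/P)
Base EOQ = sqrt(2*17927*78/4.1) = 825.89 units
Correction = sqrt((4.1+44.2)/44.2) = 1.04535
EOQ* = 825.89 * 1.04535 = 863.3 units

863.3 units


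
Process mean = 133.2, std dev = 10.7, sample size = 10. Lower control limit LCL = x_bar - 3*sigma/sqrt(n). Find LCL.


LCL = 133.2 - 3 * 10.7 / sqrt(10)

123.05


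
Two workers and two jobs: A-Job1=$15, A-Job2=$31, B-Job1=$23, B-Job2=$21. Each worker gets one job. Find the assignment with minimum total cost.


Option 1: A->1 + B->2 = $15 + $21 = $36
Option 2: A->2 + B->1 = $31 + $23 = $54
Min cost = min($36, $54) = $36

$36


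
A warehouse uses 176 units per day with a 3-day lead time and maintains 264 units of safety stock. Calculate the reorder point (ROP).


Formula: ROP = (Daily Demand * Lead Time) + Safety Stock
Demand during lead time = 176 * 3 = 528 units
ROP = 528 + 264 = 792 units

792 units


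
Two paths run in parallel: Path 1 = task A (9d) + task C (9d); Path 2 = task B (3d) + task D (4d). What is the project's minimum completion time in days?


Path 1 = 9 + 9 = 18 days
Path 2 = 3 + 4 = 7 days
Duration = max(18, 7) = 18 days

18 days


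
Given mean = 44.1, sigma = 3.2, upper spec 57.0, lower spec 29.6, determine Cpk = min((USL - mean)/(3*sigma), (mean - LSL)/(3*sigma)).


Cpu = (57.0 - 44.1) / (3 * 3.2) = 1.34
Cpl = (44.1 - 29.6) / (3 * 3.2) = 1.51
Cpk = min(1.34, 1.51) = 1.34

1.34


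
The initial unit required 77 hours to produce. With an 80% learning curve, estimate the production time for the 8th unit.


Formula: T_n = T_1 * (learning_rate)^(log2(n)) where learning_rate = rate/100
Doublings = log2(8) = 3
T_n = 77 * 0.8^3
T_n = 77 * 0.512 = 39.4 hours

39.4 hours


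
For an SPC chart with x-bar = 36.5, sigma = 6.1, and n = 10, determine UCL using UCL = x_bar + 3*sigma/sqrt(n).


UCL = 36.5 + 3 * 6.1 / sqrt(10)

42.29


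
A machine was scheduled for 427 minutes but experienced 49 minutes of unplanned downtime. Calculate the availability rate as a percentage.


Formula: Availability = (Planned Time - Downtime) / Planned Time * 100
Uptime = 427 - 49 = 378 min
Availability = 378 / 427 * 100 = 88.5%

88.5%


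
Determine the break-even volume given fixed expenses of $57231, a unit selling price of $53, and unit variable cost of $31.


Formula: BEQ = Fixed Costs / (Price - Variable Cost)
Contribution margin = $53 - $31 = $22/unit
BEQ = ceil($57231 / $22/unit) = ceil(2601.41) = 2602 units

2602 units


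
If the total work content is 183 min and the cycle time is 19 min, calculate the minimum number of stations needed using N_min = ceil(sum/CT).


Formula: N_min = ceil(Sum of Task Times / Cycle Time)
N_min = ceil(183 min / 19 min) = ceil(9.6316)
N_min = 10 stations

10


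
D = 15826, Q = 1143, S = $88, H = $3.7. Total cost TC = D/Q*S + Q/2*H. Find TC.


TC = 15826/1143 * 88 + 1143/2 * 3.7

$3333.00


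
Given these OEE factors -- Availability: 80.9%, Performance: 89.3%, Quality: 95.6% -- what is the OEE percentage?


Formula: OEE = Availability * Performance * Quality / 10000
A * P = 80.9% * 89.3% / 100 = 72.24%
OEE = 72.24% * 95.6% / 100 = 69.1%

69.1%


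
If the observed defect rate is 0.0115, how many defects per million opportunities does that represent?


DPMO = defect_rate * 1000000 = 0.0115 * 1000000

11500


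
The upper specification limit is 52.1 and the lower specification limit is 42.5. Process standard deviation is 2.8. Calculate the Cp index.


Cp = (52.1 - 42.5) / (6 * 2.8)

0.57


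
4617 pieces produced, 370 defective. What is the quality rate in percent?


Formula: Quality Rate = Good Pieces / Total Pieces * 100
Good pieces = 4617 - 370 = 4247
QR = 4247 / 4617 * 100 = 92.0%

92.0%


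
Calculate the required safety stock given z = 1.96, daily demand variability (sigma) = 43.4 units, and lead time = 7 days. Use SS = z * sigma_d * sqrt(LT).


Formula: SS = z * sigma_d * sqrt(LT)
sqrt(LT) = sqrt(7) = 2.6458
SS = 1.96 * 43.4 * 2.6458
SS = 225.1 units

225.1 units


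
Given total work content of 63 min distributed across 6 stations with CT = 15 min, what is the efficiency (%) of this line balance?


Formula: Efficiency = Sum of Task Times / (N_stations * CT) * 100
Total station capacity = 6 stations * 15 min = 90 min
Efficiency = 63 / 90 * 100 = 70.0%

70.0%


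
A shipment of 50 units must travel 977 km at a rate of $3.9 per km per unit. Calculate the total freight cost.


TC = dist * cost * units = 977 * 3.9 * 50 = $190515.00

$190515.00


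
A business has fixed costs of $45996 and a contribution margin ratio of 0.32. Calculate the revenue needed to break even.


Formula: BER = Fixed Costs / Contribution Margin Ratio
BER = $45996 / 0.32
BER = $143737.50 (to the nearest cent)

$143737.50


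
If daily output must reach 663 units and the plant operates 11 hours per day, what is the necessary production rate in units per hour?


Formula: Production Rate = Daily Demand / Available Hours
Rate = 663 units/day / 11 hours/day
Rate = 60.3 units/hour

60.3 units/hour


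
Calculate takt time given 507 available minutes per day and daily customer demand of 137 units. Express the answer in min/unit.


Formula: Takt Time = Available Production Time / Customer Demand
Takt = 507 min/day / 137 units/day
Takt = 3.7 min/unit

3.7 min/unit


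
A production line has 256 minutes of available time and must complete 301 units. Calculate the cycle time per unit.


Formula: CT = Available Time / Number of Units
CT = 256 min / 301 units
CT = 0.85 min/unit

0.85 min/unit


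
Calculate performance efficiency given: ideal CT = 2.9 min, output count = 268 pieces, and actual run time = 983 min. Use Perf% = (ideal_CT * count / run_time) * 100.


Formula: Performance = (Ideal CT * Total Count) / Run Time * 100
Ideal output time = 2.9 * 268 = 777.2 min
Performance = 777.2 / 983 * 100 = 79.1%

79.1%


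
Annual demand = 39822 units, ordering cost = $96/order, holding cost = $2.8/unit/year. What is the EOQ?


Formula: EOQ = sqrt(2 * D * S / H)
Numerator: 2 * 39822 * 96 = 7645824
2DS/H = 7645824 / 2.8 = 2730651.4
EOQ = sqrt(2730651.4) = 1652.5 units

1652.5 units


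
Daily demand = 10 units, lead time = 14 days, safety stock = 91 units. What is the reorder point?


Formula: ROP = (Daily Demand * Lead Time) + Safety Stock
Demand during lead time = 10 * 14 = 140 units
ROP = 140 + 91 = 231 units

231 units


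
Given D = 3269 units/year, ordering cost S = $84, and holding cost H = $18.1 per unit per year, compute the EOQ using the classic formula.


Formula: EOQ = sqrt(2 * D * S / H)
Numerator: 2 * 3269 * 84 = 549192
2DS/H = 549192 / 18.1 = 30342.1
EOQ = sqrt(30342.1) = 174.2 units

174.2 units


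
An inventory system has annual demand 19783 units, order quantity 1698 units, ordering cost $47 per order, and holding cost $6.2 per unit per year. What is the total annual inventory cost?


TC = 19783/1698 * 47 + 1698/2 * 6.2

$5811.39


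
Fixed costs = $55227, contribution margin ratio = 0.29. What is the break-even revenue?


Formula: BER = Fixed Costs / Contribution Margin Ratio
BER = $55227 / 0.29
BER = $190437.93 (to the nearest cent)

$190437.93


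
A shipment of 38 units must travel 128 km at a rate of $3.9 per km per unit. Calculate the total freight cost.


TC = dist * cost * units = 128 * 3.9 * 38 = $18969.60

$18969.60


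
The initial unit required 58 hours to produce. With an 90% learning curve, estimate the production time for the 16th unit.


Formula: T_n = T_1 * (learning_rate)^(log2(n)) where learning_rate = rate/100
Doublings = log2(16) = 4
T_n = 58 * 0.9^4
T_n = 58 * 0.6561 = 38.1 hours

38.1 hours


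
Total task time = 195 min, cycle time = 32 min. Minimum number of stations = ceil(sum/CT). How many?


Formula: N_min = ceil(Sum of Task Times / Cycle Time)
N_min = ceil(195 min / 32 min) = ceil(6.0938)
N_min = 7 stations

7


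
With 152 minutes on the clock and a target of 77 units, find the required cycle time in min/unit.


Formula: CT = Available Time / Number of Units
CT = 152 min / 77 units
CT = 1.97 min/unit

1.97 min/unit


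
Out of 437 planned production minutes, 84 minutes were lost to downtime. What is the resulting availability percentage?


Formula: Availability = (Planned Time - Downtime) / Planned Time * 100
Uptime = 437 - 84 = 353 min
Availability = 353 / 437 * 100 = 80.8%

80.8%


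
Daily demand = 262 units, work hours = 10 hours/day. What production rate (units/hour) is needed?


Formula: Production Rate = Daily Demand / Available Hours
Rate = 262 units/day / 10 hours/day
Rate = 26.2 units/hour

26.2 units/hour


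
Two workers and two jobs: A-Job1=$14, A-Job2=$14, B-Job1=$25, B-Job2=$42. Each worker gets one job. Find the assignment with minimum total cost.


Option 1: A->1 + B->2 = $14 + $42 = $56
Option 2: A->2 + B->1 = $14 + $25 = $39
Min cost = min($56, $39) = $39

$39


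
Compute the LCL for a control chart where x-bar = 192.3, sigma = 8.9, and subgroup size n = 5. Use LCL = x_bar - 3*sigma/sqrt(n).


LCL = 192.3 - 3 * 8.9 / sqrt(5)

180.36


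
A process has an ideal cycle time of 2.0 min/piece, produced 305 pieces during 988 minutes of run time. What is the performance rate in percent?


Formula: Performance = (Ideal CT * Total Count) / Run Time * 100
Ideal output time = 2.0 * 305 = 610.0 min
Performance = 610.0 / 988 * 100 = 61.7%

61.7%


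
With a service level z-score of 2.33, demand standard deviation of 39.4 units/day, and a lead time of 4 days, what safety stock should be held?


Formula: SS = z * sigma_d * sqrt(LT)
sqrt(LT) = sqrt(4) = 2.0
SS = 2.33 * 39.4 * 2.0
SS = 183.6 units

183.6 units


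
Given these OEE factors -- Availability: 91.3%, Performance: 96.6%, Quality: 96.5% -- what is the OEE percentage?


Formula: OEE = Availability * Performance * Quality / 10000
A * P = 91.3% * 96.6% / 100 = 88.2%
OEE = 88.2% * 96.5% / 100 = 85.1%

85.1%


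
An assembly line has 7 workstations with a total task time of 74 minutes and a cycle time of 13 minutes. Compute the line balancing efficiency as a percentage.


Formula: Efficiency = Sum of Task Times / (N_stations * CT) * 100
Total station capacity = 7 stations * 13 min = 91 min
Efficiency = 74 / 91 * 100 = 81.3%

81.3%


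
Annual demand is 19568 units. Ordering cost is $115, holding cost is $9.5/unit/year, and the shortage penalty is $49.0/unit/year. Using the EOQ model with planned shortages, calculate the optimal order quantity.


Formula: EOQ* = sqrt(2DS/H) * sqrt((H+P)/P)
Base EOQ = sqrt(2*19568*115/9.5) = 688.3 units
Correction = sqrt((9.5+49.0)/49.0) = 1.09265
EOQ* = 688.3 * 1.09265 = 752.1 units

752.1 units


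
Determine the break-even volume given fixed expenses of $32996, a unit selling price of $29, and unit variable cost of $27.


Formula: BEQ = Fixed Costs / (Price - Variable Cost)
Contribution margin = $29 - $27 = $2/unit
BEQ = ceil($32996 / $2/unit) = ceil(16498.0) = 16498 units

16498 units


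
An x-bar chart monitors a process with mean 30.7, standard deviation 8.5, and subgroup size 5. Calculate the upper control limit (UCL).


UCL = 30.7 + 3 * 8.5 / sqrt(5)

42.1


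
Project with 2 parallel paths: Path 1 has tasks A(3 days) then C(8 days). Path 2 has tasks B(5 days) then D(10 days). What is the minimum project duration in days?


Path 1 = 3 + 8 = 11 days
Path 2 = 5 + 10 = 15 days
Duration = max(11, 15) = 15 days

15 days
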